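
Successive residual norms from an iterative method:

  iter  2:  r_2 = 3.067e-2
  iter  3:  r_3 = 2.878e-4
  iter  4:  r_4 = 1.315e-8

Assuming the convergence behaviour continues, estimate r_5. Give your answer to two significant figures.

First estimate the order: p ≈ ln(r_4/r_3) / ln(r_3/r_2) = ln(1.315e-8/2.878e-4)/ln(2.878e-4/3.067e-2) = ln(4.56915e-05)/ln(0.00938376) ≈ 2.1405.
Then r_5 ≈ r_4·(r_4/r_3)^p = 1.315e-8·(4.56915e-05)^2.1405 = 1.315e-8·5.12717e-10 ≈ 6.742e-18.

6.7e-18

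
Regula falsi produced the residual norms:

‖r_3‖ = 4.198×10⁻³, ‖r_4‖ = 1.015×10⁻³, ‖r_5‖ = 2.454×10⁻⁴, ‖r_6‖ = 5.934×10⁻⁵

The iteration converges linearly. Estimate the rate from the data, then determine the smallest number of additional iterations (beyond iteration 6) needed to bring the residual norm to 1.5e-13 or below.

14

Rate ρ ≈ ‖r_6‖/‖r_5‖ = 5.934×10⁻⁵/2.454×10⁻⁴ = 0.2418.
After j more steps, ‖r_{6+j}‖ ≈ 5.934×10⁻⁵·ρ^j; need ρ^j ≤ 1.5e-13/5.934×10⁻⁵ = 2.52781e-09.
j ≥ ln(2.52781e-09)/ln(0.2418) = -19.7959/-1.41964 = 13.944.
So 14 more iterations are needed.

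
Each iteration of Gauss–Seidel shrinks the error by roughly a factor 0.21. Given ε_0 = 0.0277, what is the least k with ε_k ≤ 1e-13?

17

After k steps, ε_k ≈ 0.0277·0.21^k.
Need 0.21^k ≤ 1e-13/0.0277 = 3.61011e-12.
k ≥ ln(3.61011e-12)/ln(0.21) = -26.3473/-1.56065 = 16.882.
Smallest integer k = 17.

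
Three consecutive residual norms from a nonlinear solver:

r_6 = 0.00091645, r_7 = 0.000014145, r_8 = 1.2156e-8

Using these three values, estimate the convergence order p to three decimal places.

p ≈ ln(r_8/r_7) / ln(r_7/r_6)
  = ln(1.2156e-8/0.000014145) / ln(0.000014145/0.00091645)
  = ln(0.000859385) / ln(0.0154346)
  = -7.059294 / -4.171144 ≈ 1.692412

1.692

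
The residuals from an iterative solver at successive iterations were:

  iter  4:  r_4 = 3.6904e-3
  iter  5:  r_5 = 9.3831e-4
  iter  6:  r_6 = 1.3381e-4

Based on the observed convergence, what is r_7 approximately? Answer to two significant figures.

First estimate the order: p ≈ ln(r_6/r_5) / ln(r_5/r_4) = ln(1.3381e-4/9.3831e-4)/ln(9.3831e-4/3.6904e-3) = ln(0.142607)/ln(0.254257) ≈ 1.4223.
Then r_7 ≈ r_6·(r_6/r_5)^p = 1.3381e-4·(0.142607)^1.4223 = 1.3381e-4·0.0626519 ≈ 8.383e-06.

8.4e-6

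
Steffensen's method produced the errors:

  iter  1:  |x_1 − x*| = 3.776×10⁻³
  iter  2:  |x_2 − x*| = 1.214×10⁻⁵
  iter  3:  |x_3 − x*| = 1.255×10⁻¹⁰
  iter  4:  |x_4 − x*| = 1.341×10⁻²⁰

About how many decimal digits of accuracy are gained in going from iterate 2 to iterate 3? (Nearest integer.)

Digits gained ≈ log₁₀(|x_2 − x*|/|x_3 − x*|) = log₁₀(1.214×10⁻⁵/1.255×10⁻¹⁰) = log₁₀(96733.1) ≈ 4.986.

5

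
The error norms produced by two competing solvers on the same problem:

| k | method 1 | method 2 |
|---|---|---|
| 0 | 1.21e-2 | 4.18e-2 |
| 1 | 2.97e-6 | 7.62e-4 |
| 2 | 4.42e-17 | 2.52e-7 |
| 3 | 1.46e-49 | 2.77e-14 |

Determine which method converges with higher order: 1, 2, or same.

1

Method 1: p ≈ ln(1.46e-49/4.42e-17)/ln(4.42e-17/2.97e-6) ≈ 3.00.
Method 2: p ≈ ln(2.77e-14/2.52e-7)/ln(2.52e-7/7.62e-4) ≈ 2.00.
Method 1 has the higher order (≈3.0 vs ≈2.0).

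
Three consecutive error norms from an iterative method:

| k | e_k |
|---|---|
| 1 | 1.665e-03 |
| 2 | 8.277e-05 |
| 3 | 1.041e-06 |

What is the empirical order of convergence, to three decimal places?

1.458

p ≈ ln(e_3/e_2) / ln(e_2/e_1)
  = ln(1.041e-06/8.277e-05) / ln(8.277e-05/1.665e-03)
  = ln(0.012577) / ln(0.0497117)
  = -4.375886 / -3.001515 ≈ 1.457892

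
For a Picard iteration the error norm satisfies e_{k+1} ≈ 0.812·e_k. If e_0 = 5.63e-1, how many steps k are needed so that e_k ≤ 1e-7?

After k steps, e_k ≈ 5.63e-1·0.812^k.
Need 0.812^k ≤ 1e-7/5.63e-1 = 1.7762e-07.
k ≥ ln(1.7762e-07)/ln(0.812) = -15.5436/-0.20825 = 74.639.
Smallest integer k = 75.

75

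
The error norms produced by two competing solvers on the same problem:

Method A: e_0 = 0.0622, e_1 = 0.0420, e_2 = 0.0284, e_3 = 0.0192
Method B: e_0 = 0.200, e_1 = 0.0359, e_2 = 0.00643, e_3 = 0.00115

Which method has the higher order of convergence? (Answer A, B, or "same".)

same

Method A: p ≈ ln(0.0192/0.0284)/ln(0.0284/0.0420) ≈ 1.00.
Method B: p ≈ ln(0.00115/0.00643)/ln(0.00643/0.0359) ≈ 1.00.
Both orders ≈ 1.0 — effectively the same.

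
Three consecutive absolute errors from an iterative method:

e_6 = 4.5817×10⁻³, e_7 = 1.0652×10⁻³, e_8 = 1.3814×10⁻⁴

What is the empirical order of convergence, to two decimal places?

1.40

p ≈ ln(e_8/e_7) / ln(e_7/e_6)
  = ln(1.3814×10⁻⁴/1.0652×10⁻³) / ln(1.0652×10⁻³/4.5817×10⁻³)
  = ln(0.129685) / ln(0.23249)
  = -2.04265 / -1.45891 ≈ 1.40012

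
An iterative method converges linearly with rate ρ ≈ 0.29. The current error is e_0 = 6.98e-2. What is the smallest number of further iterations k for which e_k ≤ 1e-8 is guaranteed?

13

After k steps, e_k ≈ 6.98e-2·0.29^k.
Need 0.29^k ≤ 1e-8/6.98e-2 = 1.43266e-07.
k ≥ ln(1.43266e-07)/ln(0.29) = -15.7586/-1.23787 = 12.730.
Smallest integer k = 13.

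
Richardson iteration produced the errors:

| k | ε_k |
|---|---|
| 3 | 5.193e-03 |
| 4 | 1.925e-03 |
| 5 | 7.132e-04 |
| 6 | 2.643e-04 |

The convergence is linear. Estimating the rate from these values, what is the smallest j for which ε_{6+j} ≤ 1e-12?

Rate ρ ≈ ε_6/ε_5 = 2.643e-04/7.132e-04 = 0.3706.
After j more steps, ε_{6+j} ≈ 2.643e-04·ρ^j; need ρ^j ≤ 1e-12/2.643e-04 = 3.78358e-09.
j ≥ ln(3.78358e-09)/ln(0.3706) = -19.3926/-0.99263 = 19.537.
So 20 more iterations are needed.

20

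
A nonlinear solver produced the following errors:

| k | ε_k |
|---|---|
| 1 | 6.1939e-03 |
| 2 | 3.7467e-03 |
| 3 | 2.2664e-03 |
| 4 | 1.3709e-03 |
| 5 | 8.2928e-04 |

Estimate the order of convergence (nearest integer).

Consecutive ratios: ε_5/ε_4 = 8.2928e-04/1.3709e-03 = 0.604916, ε_4/ε_3 = 1.3709e-03/2.2664e-03 = 0.60488.
p ≈ ln(0.604916)/ln(0.60488) = -0.5027/-0.5027 ≈ 1.00.
So the convergence is linear (order 1).

1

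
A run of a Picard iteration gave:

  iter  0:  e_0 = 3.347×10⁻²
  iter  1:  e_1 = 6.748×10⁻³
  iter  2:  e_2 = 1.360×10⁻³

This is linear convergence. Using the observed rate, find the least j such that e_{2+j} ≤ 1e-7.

6

Rate ρ ≈ e_2/e_1 = 1.360×10⁻³/6.748×10⁻³ = 0.2015.
After j more steps, e_{2+j} ≈ 1.360×10⁻³·ρ^j; need ρ^j ≤ 1e-7/1.360×10⁻³ = 7.35294e-05.
j ≥ ln(7.35294e-05)/ln(0.2015) = -9.5178/-1.60197 = 5.941.
So 6 more iterations are needed.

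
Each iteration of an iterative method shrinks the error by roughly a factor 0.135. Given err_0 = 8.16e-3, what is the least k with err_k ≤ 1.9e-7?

6

After k steps, err_k ≈ 8.16e-3·0.135^k.
Need 0.135^k ≤ 1.9e-7/8.16e-3 = 2.32843e-05.
k ≥ ln(2.32843e-05)/ln(0.135) = -10.6677/-2.00248 = 5.327.
Smallest integer k = 6.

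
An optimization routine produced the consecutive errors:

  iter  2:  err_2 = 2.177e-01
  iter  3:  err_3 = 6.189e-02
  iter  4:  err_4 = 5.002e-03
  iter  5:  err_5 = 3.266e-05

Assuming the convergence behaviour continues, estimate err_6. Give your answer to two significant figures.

1.4e-9

First estimate the order: p ≈ ln(err_5/err_4) / ln(err_4/err_3) = ln(3.266e-05/5.002e-03)/ln(5.002e-03/6.189e-02) = ln(0.00652939)/ln(0.0808208) ≈ 2.0002.
Then err_6 ≈ err_5·(err_5/err_4)^p = 3.266e-05·(0.00652939)^2.0002 = 3.266e-05·4.25901e-05 ≈ 1.391e-09.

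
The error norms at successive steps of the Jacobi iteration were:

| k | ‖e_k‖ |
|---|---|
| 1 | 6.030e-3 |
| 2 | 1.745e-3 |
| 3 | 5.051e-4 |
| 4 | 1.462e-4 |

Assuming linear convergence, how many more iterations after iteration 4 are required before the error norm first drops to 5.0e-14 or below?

18

Rate ρ ≈ ‖e_4‖/‖e_3‖ = 1.462e-4/5.051e-4 = 0.2894.
After j more steps, ‖e_{4+j}‖ ≈ 1.462e-4·ρ^j; need ρ^j ≤ 5.0e-14/1.462e-4 = 3.41997e-10.
j ≥ ln(3.41997e-10)/ln(0.2894) = -21.7962/-1.23995 = 17.578.
So 18 more iterations are needed.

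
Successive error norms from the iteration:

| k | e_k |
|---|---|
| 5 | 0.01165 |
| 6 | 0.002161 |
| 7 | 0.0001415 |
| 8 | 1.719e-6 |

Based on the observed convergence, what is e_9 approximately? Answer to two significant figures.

First estimate the order: p ≈ ln(e_8/e_7) / ln(e_7/e_6) = ln(1.719e-6/0.0001415)/ln(0.0001415/0.002161) = ln(0.0121484)/ln(0.0654789) ≈ 1.6179.
Then e_9 ≈ e_8·(e_8/e_7)^p = 1.719e-6·(0.0121484)^1.6179 = 1.719e-6·0.000796056 ≈ 1.368e-09.

1.4e-9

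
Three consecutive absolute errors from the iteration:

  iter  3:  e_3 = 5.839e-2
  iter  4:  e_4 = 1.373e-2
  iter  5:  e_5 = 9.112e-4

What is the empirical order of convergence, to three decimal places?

1.874

p ≈ ln(e_5/e_4) / ln(e_4/e_3)
  = ln(9.112e-4/1.373e-2) / ln(1.373e-2/5.839e-2)
  = ln(0.0663656) / ln(0.235143)
  = -2.712576 / -1.447561 ≈ 1.873894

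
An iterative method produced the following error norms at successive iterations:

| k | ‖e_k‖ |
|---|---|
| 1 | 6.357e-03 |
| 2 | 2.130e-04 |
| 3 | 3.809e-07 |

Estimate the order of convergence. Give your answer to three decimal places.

1.863

p ≈ ln(‖e_3‖/‖e_2‖) / ln(‖e_2‖/‖e_1‖)
  = ln(3.809e-07/2.130e-04) / ln(2.130e-04/6.357e-03)
  = ln(0.00178826) / ln(0.0335064)
  = -6.326512 / -3.396019 ≈ 1.862920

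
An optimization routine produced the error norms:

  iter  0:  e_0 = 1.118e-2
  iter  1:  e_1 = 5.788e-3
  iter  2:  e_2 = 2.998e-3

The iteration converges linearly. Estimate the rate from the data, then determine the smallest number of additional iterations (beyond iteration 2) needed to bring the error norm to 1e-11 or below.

30

Rate ρ ≈ e_2/e_1 = 2.998e-3/5.788e-3 = 0.5180.
After j more steps, e_{2+j} ≈ 2.998e-3·ρ^j; need ρ^j ≤ 1e-11/2.998e-3 = 3.33556e-09.
j ≥ ln(3.33556e-09)/ln(0.5180) = -19.5186/-0.65778 = 29.673.
So 30 more iterations are needed.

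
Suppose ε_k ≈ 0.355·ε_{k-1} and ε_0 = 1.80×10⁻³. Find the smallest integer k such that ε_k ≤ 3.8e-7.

9

After k steps, ε_k ≈ 1.80×10⁻³·0.355^k.
Need 0.355^k ≤ 3.8e-7/1.80×10⁻³ = 0.000211111.
k ≥ ln(0.000211111)/ln(0.355) = -8.4631/-1.03564 = 8.172.
Smallest integer k = 9.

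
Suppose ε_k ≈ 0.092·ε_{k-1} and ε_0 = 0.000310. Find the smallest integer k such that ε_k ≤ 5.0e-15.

11

After k steps, ε_k ≈ 0.000310·0.092^k.
Need 0.092^k ≤ 5.0e-15/0.000310 = 1.6129e-11.
k ≥ ln(1.6129e-11)/ln(0.092) = -24.8504/-2.38597 = 10.415.
Smallest integer k = 11.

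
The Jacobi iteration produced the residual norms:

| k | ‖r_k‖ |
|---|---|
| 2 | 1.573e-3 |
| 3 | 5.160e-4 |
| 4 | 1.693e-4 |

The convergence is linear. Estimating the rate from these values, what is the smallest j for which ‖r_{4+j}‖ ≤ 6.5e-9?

10

Rate ρ ≈ ‖r_4‖/‖r_3‖ = 1.693e-4/5.160e-4 = 0.3281.
After j more steps, ‖r_{4+j}‖ ≈ 1.693e-4·ρ^j; need ρ^j ≤ 6.5e-9/1.693e-4 = 3.83934e-05.
j ≥ ln(3.83934e-05)/ln(0.3281) = -10.1676/-1.11444 = 9.124.
So 10 more iterations are needed.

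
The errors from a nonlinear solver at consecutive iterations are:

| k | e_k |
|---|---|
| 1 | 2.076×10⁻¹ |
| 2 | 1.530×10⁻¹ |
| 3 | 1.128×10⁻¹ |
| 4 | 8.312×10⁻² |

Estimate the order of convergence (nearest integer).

1

Consecutive ratios: e_4/e_3 = 8.312×10⁻²/1.128×10⁻¹ = 0.736879, e_3/e_2 = 1.128×10⁻¹/1.530×10⁻¹ = 0.737255.
p ≈ ln(0.736879)/ln(0.737255) = -0.3053/-0.3048 ≈ 1.00.
So the convergence is linear (order 1).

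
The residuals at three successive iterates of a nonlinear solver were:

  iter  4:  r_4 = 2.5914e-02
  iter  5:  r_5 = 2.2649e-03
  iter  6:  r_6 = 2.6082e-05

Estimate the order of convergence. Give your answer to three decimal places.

p ≈ ln(r_6/r_5) / ln(r_5/r_4)
  = ln(2.6082e-05/2.2649e-03) / ln(2.2649e-03/2.5914e-02)
  = ln(0.0115157) / ln(0.0874006)
  = -4.464044 / -2.437253 ≈ 1.831588

1.832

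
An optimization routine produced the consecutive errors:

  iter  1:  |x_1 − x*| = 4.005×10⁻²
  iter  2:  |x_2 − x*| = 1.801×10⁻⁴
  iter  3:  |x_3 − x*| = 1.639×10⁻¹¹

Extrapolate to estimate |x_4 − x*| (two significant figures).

1.2e-32

First estimate the order: p ≈ ln(|x_3 − x*|/|x_2 − x*|) / ln(|x_2 − x*|/|x_1 − x*|) = ln(1.639×10⁻¹¹/1.801×10⁻⁴)/ln(1.801×10⁻⁴/4.005×10⁻²) = ln(9.1005e-08)/ln(0.00449688) ≈ 2.9999.
Then |x_4 − x*| ≈ |x_3 − x*|·(|x_3 − x*|/|x_2 − x*|)^p = 1.639×10⁻¹¹·(9.1005e-08)^2.9999 = 1.639×10⁻¹¹·7.54918e-22 ≈ 1.237e-32.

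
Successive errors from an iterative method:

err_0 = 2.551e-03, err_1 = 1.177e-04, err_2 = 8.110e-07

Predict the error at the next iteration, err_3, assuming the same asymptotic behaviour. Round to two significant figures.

First estimate the order: p ≈ ln(err_2/err_1) / ln(err_1/err_0) = ln(8.110e-07/1.177e-04)/ln(1.177e-04/2.551e-03) = ln(0.0068904)/ln(0.0461388) ≈ 1.6182.
Then err_3 ≈ err_2·(err_2/err_1)^p = 8.110e-07·(0.0068904)^1.6182 = 8.110e-07·0.000317576 ≈ 2.576e-10.

2.6e-10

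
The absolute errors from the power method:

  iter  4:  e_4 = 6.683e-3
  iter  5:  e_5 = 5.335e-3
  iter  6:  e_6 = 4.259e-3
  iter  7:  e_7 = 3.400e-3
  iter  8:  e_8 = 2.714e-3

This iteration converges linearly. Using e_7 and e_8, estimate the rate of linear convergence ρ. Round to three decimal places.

ρ ≈ e_8/e_7 = 2.714e-3/3.400e-3 = 0.79824

0.798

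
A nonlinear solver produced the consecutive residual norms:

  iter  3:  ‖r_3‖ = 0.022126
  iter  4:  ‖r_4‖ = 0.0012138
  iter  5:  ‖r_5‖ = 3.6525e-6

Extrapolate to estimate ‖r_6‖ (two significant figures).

First estimate the order: p ≈ ln(‖r_5‖/‖r_4‖) / ln(‖r_4‖/‖r_3‖) = ln(3.6525e-6/0.0012138)/ln(0.0012138/0.022126) = ln(0.00300914)/ln(0.0548585) ≈ 2.0000.
Then ‖r_6‖ ≈ ‖r_5‖·(‖r_5‖/‖r_4‖)^p = 3.6525e-6·(0.00300914)^2.0000 = 3.6525e-6·9.05492e-06 ≈ 3.307e-11.

3.3e-11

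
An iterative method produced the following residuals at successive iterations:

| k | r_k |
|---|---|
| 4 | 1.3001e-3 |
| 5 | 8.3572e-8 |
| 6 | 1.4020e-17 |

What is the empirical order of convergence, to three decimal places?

2.332

p ≈ ln(r_6/r_5) / ln(r_5/r_4)
  = ln(1.4020e-17/8.3572e-8) / ln(8.3572e-8/1.3001e-3)
  = ln(1.6776e-10) / ln(6.42812e-05)
  = -22.508487 / -9.652243 ≈ 2.331944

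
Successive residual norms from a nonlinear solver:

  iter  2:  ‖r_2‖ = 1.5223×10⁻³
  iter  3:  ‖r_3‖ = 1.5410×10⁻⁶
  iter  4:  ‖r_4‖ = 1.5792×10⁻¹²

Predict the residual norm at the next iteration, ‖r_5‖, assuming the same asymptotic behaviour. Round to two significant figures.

1.7e-24

First estimate the order: p ≈ ln(‖r_4‖/‖r_3‖) / ln(‖r_3‖/‖r_2‖) = ln(1.5792×10⁻¹²/1.5410×10⁻⁶)/ln(1.5410×10⁻⁶/1.5223×10⁻³) = ln(1.02479e-06)/ln(0.00101228) ≈ 2.0000.
Then ‖r_5‖ ≈ ‖r_4‖·(‖r_4‖/‖r_3‖)^p = 1.5792×10⁻¹²·(1.02479e-06)^2.0000 = 1.5792×10⁻¹²·1.05019e-12 ≈ 1.658e-24.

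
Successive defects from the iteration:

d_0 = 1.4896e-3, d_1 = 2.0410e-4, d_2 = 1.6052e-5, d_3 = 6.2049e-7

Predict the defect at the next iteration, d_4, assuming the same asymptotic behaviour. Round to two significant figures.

9.7e-9

First estimate the order: p ≈ ln(d_3/d_2) / ln(d_2/d_1) = ln(6.2049e-7/1.6052e-5)/ln(1.6052e-5/2.0410e-4) = ln(0.038655)/ln(0.0786477) ≈ 1.2793.
Then d_4 ≈ d_3·(d_3/d_2)^p = 6.2049e-7·(0.038655)^1.2793 = 6.2049e-7·0.0155816 ≈ 9.668e-09.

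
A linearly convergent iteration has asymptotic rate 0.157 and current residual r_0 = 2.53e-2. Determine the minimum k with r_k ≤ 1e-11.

After k steps, r_k ≈ 2.53e-2·0.157^k.
Need 0.157^k ≤ 1e-11/2.53e-2 = 3.95257e-10.
k ≥ ln(3.95257e-10)/ln(0.157) = -21.6515/-1.85151 = 11.694.
Smallest integer k = 12.

12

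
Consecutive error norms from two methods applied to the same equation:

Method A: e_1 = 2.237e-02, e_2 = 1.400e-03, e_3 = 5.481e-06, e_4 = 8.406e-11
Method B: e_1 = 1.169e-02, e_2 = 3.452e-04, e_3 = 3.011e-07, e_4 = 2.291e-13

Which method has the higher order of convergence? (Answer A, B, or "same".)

same

Method A: p ≈ ln(8.406e-11/5.481e-06)/ln(5.481e-06/1.400e-03) ≈ 2.00.
Method B: p ≈ ln(2.291e-13/3.011e-07)/ln(3.011e-07/3.452e-04) ≈ 2.00.
Both orders ≈ 2.0 — effectively the same.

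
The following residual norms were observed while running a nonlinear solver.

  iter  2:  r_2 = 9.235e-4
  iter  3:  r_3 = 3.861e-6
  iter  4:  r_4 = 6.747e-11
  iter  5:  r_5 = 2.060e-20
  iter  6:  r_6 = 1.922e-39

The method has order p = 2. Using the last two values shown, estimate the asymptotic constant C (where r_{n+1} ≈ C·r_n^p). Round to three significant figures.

4.53

C ≈ r_6 / r_5^2
  = 1.922e-39 / (2.060e-20)^2
  = 1.922e-39 / 4.2436e-40 ≈ 4.5292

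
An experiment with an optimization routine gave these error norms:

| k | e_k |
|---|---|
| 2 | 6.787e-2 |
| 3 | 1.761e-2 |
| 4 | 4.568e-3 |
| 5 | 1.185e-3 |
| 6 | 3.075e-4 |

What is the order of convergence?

Consecutive ratios: e_6/e_5 = 3.075e-4/1.185e-3 = 0.259494, e_5/e_4 = 1.185e-3/4.568e-3 = 0.259413.
p ≈ ln(0.259494)/ln(0.259413) = -1.3490/-1.3493 ≈ 1.00.
So the convergence is linear (order 1).

1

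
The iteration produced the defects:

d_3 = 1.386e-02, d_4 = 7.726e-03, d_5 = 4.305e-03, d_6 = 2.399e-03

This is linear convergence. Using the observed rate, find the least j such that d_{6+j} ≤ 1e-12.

37

Rate ρ ≈ d_6/d_5 = 2.399e-03/4.305e-03 = 0.5573.
After j more steps, d_{6+j} ≈ 2.399e-03·ρ^j; need ρ^j ≤ 1e-12/2.399e-03 = 4.1684e-10.
j ≥ ln(4.1684e-10)/ln(0.5573) = -21.5983/-0.58465 = 36.942.
So 37 more iterations are needed.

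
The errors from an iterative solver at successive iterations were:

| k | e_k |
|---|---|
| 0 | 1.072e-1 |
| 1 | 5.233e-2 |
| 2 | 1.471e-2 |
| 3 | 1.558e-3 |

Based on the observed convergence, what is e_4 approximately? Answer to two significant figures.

First estimate the order: p ≈ ln(e_3/e_2) / ln(e_2/e_1) = ln(1.558e-3/1.471e-2)/ln(1.471e-2/5.233e-2) = ln(0.105914)/ln(0.281101) ≈ 1.7692.
Then e_4 ≈ e_3·(e_3/e_2)^p = 1.558e-3·(0.105914)^1.7692 = 1.558e-3·0.0188342 ≈ 2.934e-05.

2.9e-5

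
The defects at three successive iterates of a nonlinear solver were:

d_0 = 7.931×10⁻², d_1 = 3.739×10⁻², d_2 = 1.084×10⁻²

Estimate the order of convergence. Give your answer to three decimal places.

p ≈ ln(d_2/d_1) / ln(d_1/d_0)
  = ln(1.084×10⁻²/3.739×10⁻²) / ln(3.739×10⁻²/7.931×10⁻²)
  = ln(0.289917) / ln(0.471441)
  = -1.238161 / -0.751961 ≈ 1.646576

1.647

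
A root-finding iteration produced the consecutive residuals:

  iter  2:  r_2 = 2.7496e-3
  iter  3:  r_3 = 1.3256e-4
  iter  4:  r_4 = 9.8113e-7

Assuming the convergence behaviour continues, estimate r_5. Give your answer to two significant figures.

First estimate the order: p ≈ ln(r_4/r_3) / ln(r_3/r_2) = ln(9.8113e-7/1.3256e-4)/ln(1.3256e-4/2.7496e-3) = ln(0.0074014)/ln(0.0482106) ≈ 1.6180.
Then r_5 ≈ r_4·(r_4/r_3)^p = 9.8113e-7·(0.0074014)^1.6180 = 9.8113e-7·0.000356903 ≈ 3.502e-10.

3.5e-10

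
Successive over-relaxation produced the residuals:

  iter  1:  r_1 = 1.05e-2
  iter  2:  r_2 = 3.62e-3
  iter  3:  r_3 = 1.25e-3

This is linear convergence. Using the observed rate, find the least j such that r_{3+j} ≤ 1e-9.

Rate ρ ≈ r_3/r_2 = 1.25e-3/3.62e-3 = 0.3453.
After j more steps, r_{3+j} ≈ 1.25e-3·ρ^j; need ρ^j ≤ 1e-9/1.25e-3 = 8e-07.
j ≥ ln(8e-07)/ln(0.3453) = -14.0387/-1.06334 = 13.202.
So 14 more iterations are needed.

14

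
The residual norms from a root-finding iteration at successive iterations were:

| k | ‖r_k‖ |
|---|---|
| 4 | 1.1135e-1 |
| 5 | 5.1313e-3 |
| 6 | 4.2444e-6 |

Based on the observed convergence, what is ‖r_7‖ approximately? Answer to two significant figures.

First estimate the order: p ≈ ln(‖r_6‖/‖r_5‖) / ln(‖r_5‖/‖r_4‖) = ln(4.2444e-6/5.1313e-3)/ln(5.1313e-3/1.1135e-1) = ln(0.000827159)/ln(0.0460826) ≈ 2.3064.
Then ‖r_7‖ ≈ ‖r_6‖·(‖r_6‖/‖r_5‖)^p = 4.2444e-6·(0.000827159)^2.3064 = 4.2444e-6·7.77548e-08 ≈ 3.3e-13.

3.3e-13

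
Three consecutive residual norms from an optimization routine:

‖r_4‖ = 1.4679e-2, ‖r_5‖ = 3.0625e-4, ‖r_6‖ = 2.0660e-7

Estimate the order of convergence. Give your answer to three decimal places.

1.887

p ≈ ln(‖r_6‖/‖r_5‖) / ln(‖r_5‖/‖r_4‖)
  = ln(2.0660e-7/3.0625e-4) / ln(3.0625e-4/1.4679e-2)
  = ln(0.000674612) / ln(0.0208631)
  = -7.301373 / -3.869773 ≈ 1.886770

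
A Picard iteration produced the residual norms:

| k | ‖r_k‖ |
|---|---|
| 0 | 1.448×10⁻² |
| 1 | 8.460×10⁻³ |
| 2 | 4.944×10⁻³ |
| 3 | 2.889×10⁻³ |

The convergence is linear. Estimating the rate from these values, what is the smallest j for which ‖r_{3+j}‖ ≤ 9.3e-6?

Rate ρ ≈ ‖r_3‖/‖r_2‖ = 2.889×10⁻³/4.944×10⁻³ = 0.5843.
After j more steps, ‖r_{3+j}‖ ≈ 2.889×10⁻³·ρ^j; need ρ^j ≤ 9.3e-6/2.889×10⁻³ = 0.00321911.
j ≥ ln(0.00321911)/ln(0.5843) = -5.7387/-0.53734 = 10.680.
So 11 more iterations are needed.

11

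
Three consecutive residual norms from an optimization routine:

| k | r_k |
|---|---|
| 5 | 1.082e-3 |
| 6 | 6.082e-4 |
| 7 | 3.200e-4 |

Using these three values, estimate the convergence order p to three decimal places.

1.115

p ≈ ln(r_7/r_6) / ln(r_6/r_5)
  = ln(3.200e-4/6.082e-4) / ln(6.082e-4/1.082e-3)
  = ln(0.526143) / ln(0.562107)
  = -0.642182 / -0.576063 ≈ 1.114777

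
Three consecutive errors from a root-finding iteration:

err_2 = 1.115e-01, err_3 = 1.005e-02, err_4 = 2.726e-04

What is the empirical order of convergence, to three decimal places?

1.499

p ≈ ln(err_4/err_3) / ln(err_3/err_2)
  = ln(2.726e-04/1.005e-02) / ln(1.005e-02/1.115e-01)
  = ln(0.0271244) / ln(0.0901345)
  = -3.607322 / -2.406452 ≈ 1.499021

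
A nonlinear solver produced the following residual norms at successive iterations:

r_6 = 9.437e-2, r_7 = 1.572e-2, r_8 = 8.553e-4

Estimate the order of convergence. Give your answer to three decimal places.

p ≈ ln(r_8/r_7) / ln(r_7/r_6)
  = ln(8.553e-4/1.572e-2) / ln(1.572e-2/9.437e-2)
  = ln(0.0544084) / ln(0.166578)
  = -2.911237 / -1.792292 ≈ 1.624310

1.624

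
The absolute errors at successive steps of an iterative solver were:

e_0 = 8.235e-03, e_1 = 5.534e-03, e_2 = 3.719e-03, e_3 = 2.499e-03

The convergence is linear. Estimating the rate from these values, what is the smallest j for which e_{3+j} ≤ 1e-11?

Rate ρ ≈ e_3/e_2 = 2.499e-03/3.719e-03 = 0.6720.
After j more steps, e_{3+j} ≈ 2.499e-03·ρ^j; need ρ^j ≤ 1e-11/2.499e-03 = 4.0016e-09.
j ≥ ln(4.0016e-09)/ln(0.6720) = -19.3366/-0.39750 = 48.646.
So 49 more iterations are needed.

49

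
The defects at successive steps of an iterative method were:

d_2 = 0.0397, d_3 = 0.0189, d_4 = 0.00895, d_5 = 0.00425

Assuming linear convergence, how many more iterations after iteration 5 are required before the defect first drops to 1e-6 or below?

Rate ρ ≈ d_5/d_4 = 0.00425/0.00895 = 0.4749.
After j more steps, d_{5+j} ≈ 0.00425·ρ^j; need ρ^j ≤ 1e-6/0.00425 = 0.000235294.
j ≥ ln(0.000235294)/ln(0.4749) = -8.3547/-0.74465 = 11.220.
So 12 more iterations are needed.

12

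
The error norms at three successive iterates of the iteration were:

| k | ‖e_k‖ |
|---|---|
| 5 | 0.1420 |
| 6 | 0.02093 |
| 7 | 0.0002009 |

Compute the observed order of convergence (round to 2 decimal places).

2.43

p ≈ ln(‖e_7‖/‖e_6‖) / ln(‖e_6‖/‖e_5‖)
  = ln(0.0002009/0.02093) / ln(0.02093/0.1420)
  = ln(0.00959866) / ln(0.147394)
  = -4.64613 / -1.91465 ≈ 2.42662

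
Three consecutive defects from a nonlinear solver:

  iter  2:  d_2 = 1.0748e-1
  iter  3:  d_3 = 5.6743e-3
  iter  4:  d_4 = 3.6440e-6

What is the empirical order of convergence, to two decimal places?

p ≈ ln(d_4/d_3) / ln(d_3/d_2)
  = ln(3.6440e-6/5.6743e-3) / ln(5.6743e-3/1.0748e-1)
  = ln(0.000642194) / ln(0.052794)
  = -7.35062 / -2.94136 ≈ 2.49905

2.50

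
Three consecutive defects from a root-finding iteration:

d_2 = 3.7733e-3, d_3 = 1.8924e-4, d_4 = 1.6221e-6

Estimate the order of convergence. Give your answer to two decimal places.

p ≈ ln(d_4/d_3) / ln(d_3/d_2)
  = ln(1.6221e-6/1.8924e-4) / ln(1.8924e-4/3.7733e-3)
  = ln(0.00857166) / ln(0.0501524)
  = -4.75929 / -2.99269 ≈ 1.59031

1.59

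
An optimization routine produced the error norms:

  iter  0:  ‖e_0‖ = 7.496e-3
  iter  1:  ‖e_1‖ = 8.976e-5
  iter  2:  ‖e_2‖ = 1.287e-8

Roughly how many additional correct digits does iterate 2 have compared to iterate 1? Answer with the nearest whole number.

4

Digits gained ≈ log₁₀(‖e_1‖/‖e_2‖) = log₁₀(8.976e-5/1.287e-8) = log₁₀(6974.36) ≈ 3.844.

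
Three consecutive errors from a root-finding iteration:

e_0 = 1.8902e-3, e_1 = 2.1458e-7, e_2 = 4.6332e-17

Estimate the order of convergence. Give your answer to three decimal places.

2.450

p ≈ ln(e_2/e_1) / ln(e_1/e_0)
  = ln(4.6332e-17/2.1458e-7) / ln(2.1458e-7/1.8902e-3)
  = ln(2.15919e-10) / ln(0.000113522)
  = -22.256118 / -9.083514 ≈ 2.450166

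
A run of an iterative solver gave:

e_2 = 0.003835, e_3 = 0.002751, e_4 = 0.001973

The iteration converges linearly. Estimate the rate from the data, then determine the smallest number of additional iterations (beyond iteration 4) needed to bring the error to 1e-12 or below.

Rate ρ ≈ e_4/e_3 = 0.001973/0.002751 = 0.7172.
After j more steps, e_{4+j} ≈ 0.001973·ρ^j; need ρ^j ≤ 1e-12/0.001973 = 5.06842e-10.
j ≥ ln(5.06842e-10)/ln(0.7172) = -21.4028/-0.33240 = 64.389.
So 65 more iterations are needed.

65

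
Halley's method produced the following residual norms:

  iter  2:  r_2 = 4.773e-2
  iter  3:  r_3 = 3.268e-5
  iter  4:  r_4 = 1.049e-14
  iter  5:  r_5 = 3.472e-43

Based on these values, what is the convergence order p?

3

Consecutive ratios: r_5/r_4 = 3.472e-43/1.049e-14 = 3.30982e-29, r_4/r_3 = 1.049e-14/3.268e-5 = 3.20991e-10.
p ≈ ln(3.30982e-29)/ln(3.20991e-10) = -65.5781/-21.8596 ≈ 3.00.
So the convergence is cubic (order 3).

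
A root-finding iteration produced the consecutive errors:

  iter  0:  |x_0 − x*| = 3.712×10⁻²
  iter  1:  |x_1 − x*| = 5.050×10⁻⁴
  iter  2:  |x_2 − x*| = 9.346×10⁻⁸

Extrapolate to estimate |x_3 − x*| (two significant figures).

First estimate the order: p ≈ ln(|x_2 − x*|/|x_1 − x*|) / ln(|x_1 − x*|/|x_0 − x*|) = ln(9.346×10⁻⁸/5.050×10⁻⁴)/ln(5.050×10⁻⁴/3.712×10⁻²) = ln(0.000185069)/ln(0.0136045) ≈ 2.0000.
Then |x_3 − x*| ≈ |x_2 − x*|·(|x_2 − x*|/|x_1 − x*|)^p = 9.346×10⁻⁸·(0.000185069)^2.0000 = 9.346×10⁻⁸·3.42505e-08 ≈ 3.201e-15.

3.2e-15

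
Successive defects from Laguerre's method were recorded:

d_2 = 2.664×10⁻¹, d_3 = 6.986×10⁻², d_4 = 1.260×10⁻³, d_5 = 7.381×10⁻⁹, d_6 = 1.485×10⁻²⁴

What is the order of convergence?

Consecutive ratios: d_6/d_5 = 1.485×10⁻²⁴/7.381×10⁻⁹ = 2.01192e-16, d_5/d_4 = 7.381×10⁻⁹/1.260×10⁻³ = 5.85794e-06.
p ≈ ln(2.01192e-16)/ln(5.85794e-06) = -36.1423/-12.0477 ≈ 3.00.
So the convergence is cubic (order 3).

3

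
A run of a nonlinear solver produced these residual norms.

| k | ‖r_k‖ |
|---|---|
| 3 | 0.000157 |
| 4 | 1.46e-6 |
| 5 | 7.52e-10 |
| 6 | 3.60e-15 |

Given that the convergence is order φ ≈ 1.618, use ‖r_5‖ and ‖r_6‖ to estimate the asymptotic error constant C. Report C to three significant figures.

C ≈ ‖r_6‖ / ‖r_5‖^1.618
  = 3.60e-15 / (7.52e-10)^1.618
  = 3.60e-15 / 1.7287e-15 ≈ 2.0825

2.08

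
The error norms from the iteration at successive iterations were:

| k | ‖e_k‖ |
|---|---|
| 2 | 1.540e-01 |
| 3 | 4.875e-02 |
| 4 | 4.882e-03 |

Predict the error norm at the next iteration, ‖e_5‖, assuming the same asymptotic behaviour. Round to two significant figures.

4.9e-5

First estimate the order: p ≈ ln(‖e_4‖/‖e_3‖) / ln(‖e_3‖/‖e_2‖) = ln(4.882e-03/4.875e-02)/ln(4.875e-02/1.540e-01) = ln(0.100144)/ln(0.316558) ≈ 2.0006.
Then ‖e_5‖ ≈ ‖e_4‖·(‖e_4‖/‖e_3‖)^p = 4.882e-03·(0.100144)^2.0006 = 4.882e-03·0.010015 ≈ 4.889e-05.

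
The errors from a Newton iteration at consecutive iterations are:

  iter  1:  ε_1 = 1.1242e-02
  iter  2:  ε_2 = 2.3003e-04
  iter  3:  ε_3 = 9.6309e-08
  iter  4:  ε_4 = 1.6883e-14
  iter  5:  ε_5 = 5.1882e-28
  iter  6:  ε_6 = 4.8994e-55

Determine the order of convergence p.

Consecutive ratios: ε_6/ε_5 = 4.8994e-55/5.1882e-28 = 9.44335e-28, ε_5/ε_4 = 5.1882e-28/1.6883e-14 = 3.07303e-14.
p ≈ ln(9.44335e-28)/ln(3.07303e-14) = -62.2271/-31.1135 ≈ 2.00.
So the convergence is quadratic (order 2).

2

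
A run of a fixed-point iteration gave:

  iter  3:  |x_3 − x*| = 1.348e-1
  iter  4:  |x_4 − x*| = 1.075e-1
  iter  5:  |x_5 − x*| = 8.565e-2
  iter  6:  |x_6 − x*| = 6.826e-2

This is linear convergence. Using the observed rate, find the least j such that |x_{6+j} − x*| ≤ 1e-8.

Rate ρ ≈ |x_6 − x*|/|x_5 − x*| = 6.826e-2/8.565e-2 = 0.7970.
After j more steps, |x_{6+j} − x*| ≈ 6.826e-2·ρ^j; need ρ^j ≤ 1e-8/6.826e-2 = 1.46499e-07.
j ≥ ln(1.46499e-07)/ln(0.7970) = -15.7362/-0.22690 = 69.353.
So 70 more iterations are needed.

70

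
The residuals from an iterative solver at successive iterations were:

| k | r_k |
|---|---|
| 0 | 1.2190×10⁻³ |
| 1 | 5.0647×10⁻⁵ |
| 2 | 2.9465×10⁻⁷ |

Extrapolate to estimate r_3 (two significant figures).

7.1e-11

First estimate the order: p ≈ ln(r_2/r_1) / ln(r_1/r_0) = ln(2.9465×10⁻⁷/5.0647×10⁻⁵)/ln(5.0647×10⁻⁵/1.2190×10⁻³) = ln(0.00581772)/ln(0.041548) ≈ 1.6180.
Then r_3 ≈ r_2·(r_2/r_1)^p = 2.9465×10⁻⁷·(0.00581772)^1.6180 = 2.9465×10⁻⁷·0.000241752 ≈ 7.123e-11.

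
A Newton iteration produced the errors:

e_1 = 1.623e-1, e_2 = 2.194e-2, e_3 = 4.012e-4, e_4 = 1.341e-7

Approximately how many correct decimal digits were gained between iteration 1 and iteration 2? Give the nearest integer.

Digits gained ≈ log₁₀(e_1/e_2) = log₁₀(1.623e-1/2.194e-2) = log₁₀(7.39745) ≈ 0.869.

1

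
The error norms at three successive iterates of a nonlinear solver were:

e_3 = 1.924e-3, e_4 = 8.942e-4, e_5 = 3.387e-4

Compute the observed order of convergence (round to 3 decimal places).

p ≈ ln(e_5/e_4) / ln(e_4/e_3)
  = ln(3.387e-4/8.942e-4) / ln(8.942e-4/1.924e-3)
  = ln(0.378774) / ln(0.464761)
  = -0.970816 / -0.766232 ≈ 1.267000

1.267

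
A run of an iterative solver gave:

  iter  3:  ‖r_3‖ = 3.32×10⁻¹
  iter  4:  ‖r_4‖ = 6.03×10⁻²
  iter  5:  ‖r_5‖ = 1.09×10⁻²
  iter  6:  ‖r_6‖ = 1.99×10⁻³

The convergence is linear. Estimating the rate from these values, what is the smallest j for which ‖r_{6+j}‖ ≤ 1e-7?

6

Rate ρ ≈ ‖r_6‖/‖r_5‖ = 1.99×10⁻³/1.09×10⁻² = 0.1826.
After j more steps, ‖r_{6+j}‖ ≈ 1.99×10⁻³·ρ^j; need ρ^j ≤ 1e-7/1.99×10⁻³ = 5.02513e-05.
j ≥ ln(5.02513e-05)/ln(0.1826) = -9.8985/-1.70046 = 5.821.
So 6 more iterations are needed.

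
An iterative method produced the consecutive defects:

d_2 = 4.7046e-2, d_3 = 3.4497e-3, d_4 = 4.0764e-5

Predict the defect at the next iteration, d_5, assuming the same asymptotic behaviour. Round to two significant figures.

2.2e-8

First estimate the order: p ≈ ln(d_4/d_3) / ln(d_3/d_2) = ln(4.0764e-5/3.4497e-3)/ln(3.4497e-3/4.7046e-2) = ln(0.0118167)/ln(0.0733261) ≈ 1.6986.
Then d_5 ≈ d_4·(d_4/d_3)^p = 4.0764e-5·(0.0118167)^1.6986 = 4.0764e-5·0.000532037 ≈ 2.169e-08.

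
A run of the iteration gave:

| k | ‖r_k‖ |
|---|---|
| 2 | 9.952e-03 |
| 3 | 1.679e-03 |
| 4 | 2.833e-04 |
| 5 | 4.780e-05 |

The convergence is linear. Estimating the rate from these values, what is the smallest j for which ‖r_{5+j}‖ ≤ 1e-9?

Rate ρ ≈ ‖r_5‖/‖r_4‖ = 4.780e-05/2.833e-04 = 0.1687.
After j more steps, ‖r_{5+j}‖ ≈ 4.780e-05·ρ^j; need ρ^j ≤ 1e-9/4.780e-05 = 2.09205e-05.
j ≥ ln(2.09205e-05)/ln(0.1687) = -10.7748/-1.77963 = 6.055.
So 7 more iterations are needed.

7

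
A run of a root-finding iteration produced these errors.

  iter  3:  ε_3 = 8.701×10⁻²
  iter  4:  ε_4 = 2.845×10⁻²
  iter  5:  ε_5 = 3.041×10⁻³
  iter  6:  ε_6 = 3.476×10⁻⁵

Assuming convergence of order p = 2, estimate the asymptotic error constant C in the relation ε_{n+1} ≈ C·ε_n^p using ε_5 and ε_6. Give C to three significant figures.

3.76

C ≈ ε_6 / ε_5^2
  = 3.476×10⁻⁵ / (3.041×10⁻³)^2
  = 3.476×10⁻⁵ / 9.24768e-06 ≈ 3.7588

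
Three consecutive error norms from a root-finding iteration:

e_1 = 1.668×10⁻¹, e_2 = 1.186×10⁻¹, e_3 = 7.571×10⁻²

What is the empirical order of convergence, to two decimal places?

1.32

p ≈ ln(e_3/e_2) / ln(e_2/e_1)
  = ln(7.571×10⁻²/1.186×10⁻¹) / ln(1.186×10⁻¹/1.668×10⁻¹)
  = ln(0.638364) / ln(0.711031)
  = -0.44885 / -0.34104 ≈ 1.31612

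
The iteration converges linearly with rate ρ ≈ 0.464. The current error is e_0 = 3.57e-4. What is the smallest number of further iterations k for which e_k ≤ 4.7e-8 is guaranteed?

12

After k steps, e_k ≈ 3.57e-4·0.464^k.
Need 0.464^k ≤ 4.7e-8/3.57e-4 = 0.000131653.
k ≥ ln(0.000131653)/ln(0.464) = -8.9353/-0.76787 = 11.636.
Smallest integer k = 12.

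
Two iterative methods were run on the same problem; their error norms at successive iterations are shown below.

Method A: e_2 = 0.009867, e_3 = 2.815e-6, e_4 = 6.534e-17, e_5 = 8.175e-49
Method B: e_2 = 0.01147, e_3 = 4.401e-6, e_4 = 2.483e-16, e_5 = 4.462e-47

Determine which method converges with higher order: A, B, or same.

Method A: p ≈ ln(8.175e-49/6.534e-17)/ln(6.534e-17/2.815e-6) ≈ 3.00.
Method B: p ≈ ln(4.462e-47/2.483e-16)/ln(2.483e-16/4.401e-6) ≈ 3.00.
Both orders ≈ 3.0 — effectively the same.

same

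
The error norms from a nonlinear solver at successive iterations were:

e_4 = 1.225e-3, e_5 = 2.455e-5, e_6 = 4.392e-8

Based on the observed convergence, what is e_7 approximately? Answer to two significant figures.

1.6e-12

First estimate the order: p ≈ ln(e_6/e_5) / ln(e_5/e_4) = ln(4.392e-8/2.455e-5)/ln(2.455e-5/1.225e-3) = ln(0.001789)/ln(0.0200408) ≈ 1.6179.
Then e_7 ≈ e_6·(e_6/e_5)^p = 4.392e-8·(0.001789)^1.6179 = 4.392e-8·3.58921e-05 ≈ 1.576e-12.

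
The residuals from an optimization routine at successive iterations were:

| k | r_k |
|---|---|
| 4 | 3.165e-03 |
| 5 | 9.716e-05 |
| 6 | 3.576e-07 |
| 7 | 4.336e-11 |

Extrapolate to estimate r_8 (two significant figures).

2.2e-17

First estimate the order: p ≈ ln(r_7/r_6) / ln(r_6/r_5) = ln(4.336e-11/3.576e-07)/ln(3.576e-07/9.716e-05) = ln(0.000121253)/ln(0.00368053) ≈ 1.6089.
Then r_8 ≈ r_7·(r_7/r_6)^p = 4.336e-11·(0.000121253)^1.6089 = 4.336e-11·5.00095e-07 ≈ 2.168e-17.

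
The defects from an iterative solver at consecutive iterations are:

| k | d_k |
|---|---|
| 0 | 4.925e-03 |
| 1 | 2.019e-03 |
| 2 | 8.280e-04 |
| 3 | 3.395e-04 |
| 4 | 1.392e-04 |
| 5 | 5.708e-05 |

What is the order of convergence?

Consecutive ratios: d_5/d_4 = 5.708e-05/1.392e-04 = 0.410057, d_4/d_3 = 1.392e-04/3.395e-04 = 0.410015.
p ≈ ln(0.410057)/ln(0.410015) = -0.8915/-0.8916 ≈ 1.00.
So the convergence is linear (order 1).

1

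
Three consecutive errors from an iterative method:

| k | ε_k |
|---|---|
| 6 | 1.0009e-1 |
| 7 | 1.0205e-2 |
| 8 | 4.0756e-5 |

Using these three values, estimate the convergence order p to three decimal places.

p ≈ ln(ε_8/ε_7) / ln(ε_7/ε_6)
  = ln(4.0756e-5/1.0205e-2) / ln(1.0205e-2/1.0009e-1)
  = ln(0.00399373) / ln(0.101958)
  = -5.523030 / -2.283194 ≈ 2.418993

2.419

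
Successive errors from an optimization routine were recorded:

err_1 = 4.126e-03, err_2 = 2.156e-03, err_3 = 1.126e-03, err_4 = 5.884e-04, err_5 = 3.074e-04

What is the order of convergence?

1

Consecutive ratios: err_5/err_4 = 3.074e-04/5.884e-04 = 0.522434, err_4/err_3 = 5.884e-04/1.126e-03 = 0.522558.
p ≈ ln(0.522434)/ln(0.522558) = -0.6493/-0.6490 ≈ 1.00.
So the convergence is linear (order 1).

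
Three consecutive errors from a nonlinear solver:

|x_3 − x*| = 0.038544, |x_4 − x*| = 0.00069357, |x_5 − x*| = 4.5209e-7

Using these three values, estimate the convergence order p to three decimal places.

p ≈ ln(|x_5 − x*|/|x_4 − x*|) / ln(|x_4 − x*|/|x_3 − x*|)
  = ln(4.5209e-7/0.00069357) / ln(0.00069357/0.038544)
  = ln(0.00065183) / ln(0.0179942)
  = -7.335727 / -4.017706 ≈ 1.825850

1.826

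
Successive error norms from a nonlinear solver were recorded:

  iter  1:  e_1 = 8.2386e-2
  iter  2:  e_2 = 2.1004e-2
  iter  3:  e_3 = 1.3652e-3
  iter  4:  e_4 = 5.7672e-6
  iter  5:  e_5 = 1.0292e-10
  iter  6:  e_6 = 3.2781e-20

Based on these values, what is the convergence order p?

Consecutive ratios: e_6/e_5 = 3.2781e-20/1.0292e-10 = 3.1851e-10, e_5/e_4 = 1.0292e-10/5.7672e-6 = 1.78457e-05.
p ≈ ln(3.1851e-10)/ln(1.78457e-05) = -21.8674/-10.9337 ≈ 2.00.
So the convergence is quadratic (order 2).

2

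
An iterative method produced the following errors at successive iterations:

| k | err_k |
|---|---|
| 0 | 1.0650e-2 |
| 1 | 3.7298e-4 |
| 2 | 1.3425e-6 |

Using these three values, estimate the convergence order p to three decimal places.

p ≈ ln(err_2/err_1) / ln(err_1/err_0)
  = ln(1.3425e-6/3.7298e-4) / ln(3.7298e-4/1.0650e-2)
  = ln(0.00359939) / ln(0.0350216)
  = -5.626991 / -3.351790 ≈ 1.678802

1.679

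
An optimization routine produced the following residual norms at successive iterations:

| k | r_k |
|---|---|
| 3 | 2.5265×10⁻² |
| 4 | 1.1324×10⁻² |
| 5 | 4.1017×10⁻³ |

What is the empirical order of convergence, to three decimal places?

p ≈ ln(r_5/r_4) / ln(r_4/r_3)
  = ln(4.1017×10⁻³/1.1324×10⁻²) / ln(1.1324×10⁻²/2.5265×10⁻²)
  = ln(0.362213) / ln(0.448209)
  = -1.015523 / -0.802496 ≈ 1.265456

1.265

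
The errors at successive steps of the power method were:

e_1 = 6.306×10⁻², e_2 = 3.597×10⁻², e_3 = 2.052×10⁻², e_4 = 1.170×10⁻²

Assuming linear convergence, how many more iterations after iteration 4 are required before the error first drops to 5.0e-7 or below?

Rate ρ ≈ e_4/e_3 = 1.170×10⁻²/2.052×10⁻² = 0.5702.
After j more steps, e_{4+j} ≈ 1.170×10⁻²·ρ^j; need ρ^j ≤ 5.0e-7/1.170×10⁻² = 4.2735e-05.
j ≥ ln(4.2735e-05)/ln(0.5702) = -10.0605/-0.56177 = 17.909.
So 18 more iterations are needed.

18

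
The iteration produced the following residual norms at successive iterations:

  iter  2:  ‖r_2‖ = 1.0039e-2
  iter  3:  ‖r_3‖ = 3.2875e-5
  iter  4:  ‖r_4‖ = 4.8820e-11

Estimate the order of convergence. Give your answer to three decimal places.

p ≈ ln(‖r_4‖/‖r_3‖) / ln(‖r_3‖/‖r_2‖)
  = ln(4.8820e-11/3.2875e-5) / ln(3.2875e-5/1.0039e-2)
  = ln(1.48502e-06) / ln(0.00327473)
  = -13.420082 / -5.721520 ≈ 2.345545

2.346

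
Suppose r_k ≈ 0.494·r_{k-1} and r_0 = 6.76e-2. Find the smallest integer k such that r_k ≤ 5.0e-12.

34

After k steps, r_k ≈ 6.76e-2·0.494^k.
Need 0.494^k ≤ 5.0e-12/6.76e-2 = 7.39645e-11.
k ≥ ln(7.39645e-11)/ln(0.494) = -23.3274/-0.70522 = 33.078.
Smallest integer k = 34.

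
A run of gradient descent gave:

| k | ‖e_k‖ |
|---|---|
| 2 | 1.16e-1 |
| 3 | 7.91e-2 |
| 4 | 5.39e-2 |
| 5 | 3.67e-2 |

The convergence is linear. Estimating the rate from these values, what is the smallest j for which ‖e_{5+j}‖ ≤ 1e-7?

Rate ρ ≈ ‖e_5‖/‖e_4‖ = 3.67e-2/5.39e-2 = 0.6809.
After j more steps, ‖e_{5+j}‖ ≈ 3.67e-2·ρ^j; need ρ^j ≤ 1e-7/3.67e-2 = 2.7248e-06.
j ≥ ln(2.7248e-06)/ln(0.6809) = -12.8131/-0.38434 = 33.338.
So 34 more iterations are needed.

34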